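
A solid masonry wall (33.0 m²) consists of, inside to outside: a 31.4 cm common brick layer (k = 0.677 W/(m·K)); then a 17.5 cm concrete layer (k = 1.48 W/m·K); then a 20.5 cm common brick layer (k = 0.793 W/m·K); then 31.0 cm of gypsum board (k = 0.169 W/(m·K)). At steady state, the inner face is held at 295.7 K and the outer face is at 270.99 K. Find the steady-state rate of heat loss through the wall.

Treat each layer as a resistance in series:
  R_common brick = L/(kA) = 0.314/(0.677·33.0) = 0.01405 K/W
  R_concrete = L/(kA) = 0.175/(1.48·33.0) = 0.003583 K/W
  R_common brick = L/(kA) = 0.205/(0.793·33.0) = 0.007834 K/W
  R_gypsum board = L/(kA) = 0.310/(0.169·33.0) = 0.05559 K/W
ΣR = 0.01405 + 0.003583 + 0.007834 + 0.05559 = 0.08106 K/W
Q = ΔT/ΣR = (295.7 K − 270.99 K)/0.08106 = 305 W

Q = 305 W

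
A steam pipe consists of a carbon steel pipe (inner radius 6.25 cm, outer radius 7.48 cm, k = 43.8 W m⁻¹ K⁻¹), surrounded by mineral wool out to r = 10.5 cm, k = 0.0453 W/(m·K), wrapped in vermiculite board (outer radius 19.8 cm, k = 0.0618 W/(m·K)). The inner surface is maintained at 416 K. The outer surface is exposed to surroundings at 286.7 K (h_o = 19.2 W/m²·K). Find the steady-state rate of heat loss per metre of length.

Q' = 45.1 W/m

Treat each layer as a resistance in series:
  R'_carbon steel = ln(0.0748/0.0625)/(2πk) = 0.1797/(2π·43.8) = 6.528×10^-4 m·K/W
  R'_mineral wool = ln(0.105/0.0748)/(2πk) = 0.3391/(2π·0.0453) = 1.192 m·K/W
  R'_vermiculite board = ln(0.198/0.105)/(2πk) = 0.6343/(2π·0.0618) = 1.634 m·K/W
  R'_conv,out = 1/(2πr h) = 1/(2π·0.198·19.2) = 0.04187 m·K/W
ΣR = 6.528×10^-4 + 1.192 + 1.634 + 0.04187 = 2.869 m·K/W
Q' = ΔT/ΣR = (416 K − 286.7 K)/2.869 = 45.1 W/m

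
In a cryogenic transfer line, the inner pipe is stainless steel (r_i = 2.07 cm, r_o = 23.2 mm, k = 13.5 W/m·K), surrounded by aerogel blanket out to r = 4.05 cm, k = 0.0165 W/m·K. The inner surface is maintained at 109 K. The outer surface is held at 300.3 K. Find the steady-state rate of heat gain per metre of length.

Q' = 35.6 W/m

Resistance network (inner→outer):
  R'_stainless steel = ln(0.0232/0.0207)/(2πk) = 0.1140/(2π·13.5) = 0.001344 m·K/W
  R'_aerogel blanket = ln(0.0405/0.0232)/(2πk) = 0.5571/(2π·0.0165) = 5.374 m·K/W
ΣR = 0.001344 + 5.374 = 5.375 m·K/W
Q' = ΔT/ΣR = (109 K − 300.3 K)/5.375 = -35.6 W/m
(Negative Q' ⇒ heat flows inward; heat gain = 35.6 W/m.)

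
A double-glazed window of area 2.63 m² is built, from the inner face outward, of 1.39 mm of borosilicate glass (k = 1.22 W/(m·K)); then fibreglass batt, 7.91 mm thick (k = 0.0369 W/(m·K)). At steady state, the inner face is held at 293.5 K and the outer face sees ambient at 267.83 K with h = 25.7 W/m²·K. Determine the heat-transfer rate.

Treat each layer as a resistance in series:
  R_borosilicate glass = L/(kA) = 0.00139/(1.22·2.63) = 4.332×10^-4 K/W
  R_fibreglass batt = L/(kA) = 0.00791/(0.0369·2.63) = 0.08151 K/W
  R_conv,out = 1/(hA) = 1/(25.7·2.63) = 0.01479 K/W
ΣR = 4.332×10^-4 + 0.08151 + 0.01479 = 0.09673 K/W
Q = ΔT/ΣR = (293.5 K − 267.83 K)/0.09673 = 265 W

Q = 265 W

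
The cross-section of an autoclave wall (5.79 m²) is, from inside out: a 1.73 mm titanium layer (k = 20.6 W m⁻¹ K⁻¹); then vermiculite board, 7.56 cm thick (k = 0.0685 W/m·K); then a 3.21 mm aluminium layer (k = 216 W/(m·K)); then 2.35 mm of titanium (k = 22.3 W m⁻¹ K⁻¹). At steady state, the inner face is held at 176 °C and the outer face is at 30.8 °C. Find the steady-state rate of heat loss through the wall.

Resistance network (inner→outer):
  R_titanium = L/(kA) = 0.00173/(20.6·5.79) = 1.450×10^-5 K/W
  R_vermiculite board = L/(kA) = 0.0756/(0.0685·5.79) = 0.1906 K/W
  R_aluminium = L/(kA) = 0.00321/(216·5.79) = 2.567×10^-6 K/W
  R_titanium = L/(kA) = 0.00235/(22.3·5.79) = 1.820×10^-5 K/W
ΣR = 1.450×10^-5 + 0.1906 + 2.567×10^-6 + 1.820×10^-5 = 0.1906 K/W
Q = ΔT/ΣR = (176 °C − 30.8 °C)/0.1906 = 762 W

Q = 762 W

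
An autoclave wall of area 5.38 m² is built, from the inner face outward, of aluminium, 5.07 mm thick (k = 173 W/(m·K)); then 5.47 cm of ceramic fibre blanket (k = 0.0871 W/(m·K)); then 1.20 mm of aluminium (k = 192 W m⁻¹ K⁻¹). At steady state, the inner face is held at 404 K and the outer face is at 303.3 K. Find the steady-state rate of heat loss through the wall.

Series thermal resistances, inner to outer:
  R_aluminium = L/(kA) = 0.00507/(173·5.38) = 5.447×10^-6 K/W
  R_ceramic fibre blanket = L/(kA) = 0.0547/(0.0871·5.38) = 0.1167 K/W
  R_aluminium = L/(kA) = 0.00120/(192·5.38) = 1.162×10^-6 K/W
ΣR = 5.447×10^-6 + 0.1167 + 1.162×10^-6 = 0.1167 K/W
Q = ΔT/ΣR = (404 K − 303.3 K)/0.1167 = 863 W

Q = 863 W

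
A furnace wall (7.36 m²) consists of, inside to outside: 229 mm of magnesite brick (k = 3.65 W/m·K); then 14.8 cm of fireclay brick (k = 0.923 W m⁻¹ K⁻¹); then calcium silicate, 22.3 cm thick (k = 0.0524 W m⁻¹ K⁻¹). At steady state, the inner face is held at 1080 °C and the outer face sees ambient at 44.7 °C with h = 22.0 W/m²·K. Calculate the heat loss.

Resistance network (inner→outer):
  R_magnesite brick = L/(kA) = 0.229/(3.65·7.36) = 0.008524 K/W
  R_fireclay brick = L/(kA) = 0.148/(0.923·7.36) = 0.02179 K/W
  R_calcium silicate = L/(kA) = 0.223/(0.0524·7.36) = 0.5782 K/W
  R_conv,out = 1/(hA) = 1/(22.0·7.36) = 0.006176 K/W
ΣR = 0.008524 + 0.02179 + 0.5782 + 0.006176 = 0.6147 K/W
Q = ΔT/ΣR = (1080 °C − 44.7 °C)/0.6147 = 1680 W

Q = 1680 W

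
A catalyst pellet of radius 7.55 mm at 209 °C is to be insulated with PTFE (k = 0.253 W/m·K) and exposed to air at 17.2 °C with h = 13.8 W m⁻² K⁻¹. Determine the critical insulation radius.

For a sphere, r_cr = 2k_ins/h = 2·0.253/13.8 = 0.0367 m = 3.67 cm

r_cr = 3.67 cm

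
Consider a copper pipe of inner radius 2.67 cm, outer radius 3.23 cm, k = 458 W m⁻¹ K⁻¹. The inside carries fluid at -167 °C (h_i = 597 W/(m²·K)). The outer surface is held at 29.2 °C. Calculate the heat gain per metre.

Treat each layer as a resistance in series:
  R'_conv,in = 1/(2πr h) = 1/(2π·0.0267·597) = 0.009985 m·K/W
  R'_copper = ln(0.0323/0.0267)/(2πk) = 0.1904/(2π·458) = 6.617×10^-5 m·K/W
ΣR = 0.009985 + 6.617×10^-5 = 0.01005 m·K/W
Q' = ΔT/ΣR = (-167 °C − 29.2 °C)/0.01005 = -19500 W/m
(Negative Q' ⇒ heat flows inward; heat gain = 19500 W/m.)

Q' = 19.5 kW/m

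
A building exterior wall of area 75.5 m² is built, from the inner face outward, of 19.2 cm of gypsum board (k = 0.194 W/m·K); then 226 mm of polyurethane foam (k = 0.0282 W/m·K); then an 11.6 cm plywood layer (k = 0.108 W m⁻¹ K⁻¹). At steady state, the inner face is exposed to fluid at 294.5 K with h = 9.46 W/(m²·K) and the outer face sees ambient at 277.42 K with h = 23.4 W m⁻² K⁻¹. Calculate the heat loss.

Series thermal resistances, inner to outer:
  R_conv,in = 1/(hA) = 1/(9.46·75.5) = 0.001400 K/W
  R_gypsum board = L/(kA) = 0.192/(0.194·75.5) = 0.01311 K/W
  R_polyurethane foam = L/(kA) = 0.226/(0.0282·75.5) = 0.1061 K/W
  R_plywood = L/(kA) = 0.116/(0.108·75.5) = 0.01423 K/W
  R_conv,out = 1/(hA) = 1/(23.4·75.5) = 5.660×10^-4 K/W
ΣR = 0.001400 + 0.01311 + 0.1061 + 0.01423 + 5.660×10^-4 = 0.1354 K/W
Q = ΔT/ΣR = (294.5 K − 277.42 K)/0.1354 = 126 W

Q = 126 W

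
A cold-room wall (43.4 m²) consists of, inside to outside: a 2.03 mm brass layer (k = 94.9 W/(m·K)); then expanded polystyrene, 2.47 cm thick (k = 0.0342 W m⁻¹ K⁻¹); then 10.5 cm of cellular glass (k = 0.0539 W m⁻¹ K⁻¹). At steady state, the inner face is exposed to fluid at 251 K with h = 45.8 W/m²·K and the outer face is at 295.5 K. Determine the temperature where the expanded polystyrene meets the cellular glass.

T = 263.30 K

Resistance network (inner→outer):
  R_conv,in = 1/(hA) = 1/(45.8·43.4) = 5.031×10^-4 K/W
  R_brass = L/(kA) = 0.00203/(94.9·43.4) = 4.929×10^-7 K/W
  R_expanded polystyrene = L/(kA) = 0.0247/(0.0342·43.4) = 0.01664 K/W
  R_cellular glass = L/(kA) = 0.105/(0.0539·43.4) = 0.04489 K/W
ΣR = 5.031×10^-4 + 4.929×10^-7 + 0.01664 + 0.04489 = 0.06203 K/W
Q = ΔT/ΣR = (251 K − 295.5 K)/0.06203 = -717.4 W
From the inner boundary to the expanded polystyrene/cellular glass interface, ΣR_partial = 0.01714 K/W.
T_interface = T_in − Q·ΣR_partial = 251 K − (-717.4)(0.01714) = 263.30 K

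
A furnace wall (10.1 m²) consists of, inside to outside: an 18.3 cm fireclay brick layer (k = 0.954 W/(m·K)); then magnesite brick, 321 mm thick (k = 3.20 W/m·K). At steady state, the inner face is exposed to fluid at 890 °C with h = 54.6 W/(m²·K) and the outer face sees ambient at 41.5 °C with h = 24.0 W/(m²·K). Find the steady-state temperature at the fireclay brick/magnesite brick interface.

Series thermal resistances, inner to outer:
  R_conv,in = 1/(hA) = 1/(54.6·10.1) = 0.001813 K/W
  R_fireclay brick = L/(kA) = 0.183/(0.954·10.1) = 0.01899 K/W
  R_magnesite brick = L/(kA) = 0.321/(3.20·10.1) = 0.009932 K/W
  R_conv,out = 1/(hA) = 1/(24.0·10.1) = 0.004125 K/W
ΣR = 0.001813 + 0.01899 + 0.009932 + 0.004125 = 0.03486 K/W
Q = ΔT/ΣR = (890 °C − 41.5 °C)/0.03486 = 24340 W
From the inner boundary to the fireclay brick/magnesite brick interface, ΣR_partial = 0.02080 K/W.
T_interface = T_in − Q·ΣR_partial = 890 °C − (24340)(0.02080) = 384 °C

T = 384 °C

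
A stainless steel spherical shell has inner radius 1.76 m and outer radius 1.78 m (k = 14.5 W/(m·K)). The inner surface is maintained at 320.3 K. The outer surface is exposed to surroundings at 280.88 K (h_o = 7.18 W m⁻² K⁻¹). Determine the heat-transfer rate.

Q = 11.2 kW

Treat each layer as a resistance in series:
  R_stainless steel = (1/1.76 − 1/1.78)/(4πk) = 0.006384/(4π·14.5) = 3.504×10^-5 K/W
  R_conv,out = 1/(4πr²h) = 1/(4π·1.78²·7.18) = 0.003498 K/W
ΣR = 3.504×10^-5 + 0.003498 = 0.003533 K/W
Q = ΔT/ΣR = (320.3 K − 280.88 K)/0.003533 = 11200 W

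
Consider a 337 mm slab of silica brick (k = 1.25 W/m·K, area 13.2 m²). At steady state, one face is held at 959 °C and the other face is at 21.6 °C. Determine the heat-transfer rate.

Q = kA·ΔT/L = 1.25 × 13.2 × |959 °C − 21.6 °C| / 0.337 = 45900 W

Q = 45.9 kW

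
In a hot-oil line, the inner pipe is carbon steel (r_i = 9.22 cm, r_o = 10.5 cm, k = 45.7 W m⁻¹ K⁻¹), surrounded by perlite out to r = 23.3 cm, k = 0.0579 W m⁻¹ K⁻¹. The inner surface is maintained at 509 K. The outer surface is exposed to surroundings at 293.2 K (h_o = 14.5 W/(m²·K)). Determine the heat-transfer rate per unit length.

Q' = 96.4 W/m

Treat each layer as a resistance in series:
  R'_carbon steel = ln(0.105/0.0922)/(2πk) = 0.1300/(2π·45.7) = 4.527×10^-4 m·K/W
  R'_perlite = ln(0.233/0.105)/(2πk) = 0.7971/(2π·0.0579) = 2.191 m·K/W
  R'_conv,out = 1/(2πr h) = 1/(2π·0.233·14.5) = 0.04711 m·K/W
ΣR = 4.527×10^-4 + 2.191 + 0.04711 = 2.239 m·K/W
Q' = ΔT/ΣR = (509 K − 293.2 K)/2.239 = 96.4 W/m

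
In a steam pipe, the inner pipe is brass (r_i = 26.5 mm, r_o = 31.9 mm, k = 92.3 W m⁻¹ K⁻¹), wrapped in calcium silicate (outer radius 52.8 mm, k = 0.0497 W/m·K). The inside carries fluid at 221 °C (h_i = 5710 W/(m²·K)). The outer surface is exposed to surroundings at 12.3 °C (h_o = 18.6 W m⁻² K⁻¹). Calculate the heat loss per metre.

Resistance network (inner→outer):
  R'_conv,in = 1/(2πr h) = 1/(2π·0.0265·5710) = 0.001052 m·K/W
  R'_brass = ln(0.0319/0.0265)/(2πk) = 0.1855/(2π·92.3) = 3.198×10^-4 m·K/W
  R'_calcium silicate = ln(0.0528/0.0319)/(2πk) = 0.5039/(2π·0.0497) = 1.614 m·K/W
  R'_conv,out = 1/(2πr h) = 1/(2π·0.0528·18.6) = 0.1621 m·K/W
ΣR = 0.001052 + 3.198×10^-4 + 1.614 + 0.1621 = 1.777 m·K/W
Q' = ΔT/ΣR = (221 °C − 12.3 °C)/1.777 = 117 W/m

Q' = 117 W/m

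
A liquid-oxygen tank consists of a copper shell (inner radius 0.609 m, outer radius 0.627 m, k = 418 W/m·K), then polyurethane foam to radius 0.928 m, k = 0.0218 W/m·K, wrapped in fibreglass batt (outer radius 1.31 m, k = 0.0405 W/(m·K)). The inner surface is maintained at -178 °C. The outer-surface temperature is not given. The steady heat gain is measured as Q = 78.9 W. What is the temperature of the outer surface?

Series resistances:
  R_copper = (1/0.609 − 1/0.627)/(4πk) = 0.04714/(4π·418) = 8.974×10^-6 K/W
  R_polyurethane foam = (1/0.627 − 1/0.928)/(4πk) = 0.5173/(4π·0.0218) = 1.888 K/W
  R_fibreglass batt = (1/0.928 − 1/1.31)/(4πk) = 0.3142/(4π·0.0405) = 0.6174 K/W
ΣR = 2.506 K/W
ΔT = Q·ΣR = 78.9 × 2.506 = 197.7 K
Heat flows inward, so T_out = T_in + ΔT = -178 + 197.7 = 19.7 °C

T_out = 19.7 °C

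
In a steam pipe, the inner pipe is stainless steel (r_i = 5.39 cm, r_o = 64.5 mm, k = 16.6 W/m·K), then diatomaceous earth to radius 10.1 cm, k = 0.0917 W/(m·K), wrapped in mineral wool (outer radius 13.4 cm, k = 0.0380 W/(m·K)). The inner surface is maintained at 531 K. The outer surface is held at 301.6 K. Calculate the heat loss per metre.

Q' = 117 W/m

Series thermal resistances, inner to outer:
  R'_stainless steel = ln(0.0645/0.0539)/(2πk) = 0.1795/(2π·16.6) = 0.001721 m·K/W
  R'_diatomaceous earth = ln(0.101/0.0645)/(2πk) = 0.4485/(2π·0.0917) = 0.7783 m·K/W
  R'_mineral wool = ln(0.134/0.101)/(2πk) = 0.2827/(2π·0.0380) = 1.184 m·K/W
ΣR = 0.001721 + 0.7783 + 1.184 = 1.964 m·K/W
Q' = ΔT/ΣR = (531 K − 301.6 K)/1.964 = 117 W/m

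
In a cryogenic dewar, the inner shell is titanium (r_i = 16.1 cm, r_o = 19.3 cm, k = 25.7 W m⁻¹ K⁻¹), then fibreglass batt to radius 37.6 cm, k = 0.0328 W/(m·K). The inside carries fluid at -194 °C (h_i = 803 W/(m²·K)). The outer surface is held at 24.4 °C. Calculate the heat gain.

Q = 35.7 W

Treat each layer as a resistance in series:
  R_conv,in = 1/(4πr²h) = 1/(4π·0.161²·803) = 0.003823 K/W
  R_titanium = (1/0.161 − 1/0.193)/(4πk) = 1.030/(4π·25.7) = 0.003189 K/W
  R_fibreglass batt = (1/0.193 − 1/0.376)/(4πk) = 2.522/(4π·0.0328) = 6.118 K/W
ΣR = 0.003823 + 0.003189 + 6.118 = 6.125 K/W
Q = ΔT/ΣR = (-194 °C − 24.4 °C)/6.125 = -35.7 W
(Negative Q ⇒ heat flows inward; heat gain = 35.7 W.)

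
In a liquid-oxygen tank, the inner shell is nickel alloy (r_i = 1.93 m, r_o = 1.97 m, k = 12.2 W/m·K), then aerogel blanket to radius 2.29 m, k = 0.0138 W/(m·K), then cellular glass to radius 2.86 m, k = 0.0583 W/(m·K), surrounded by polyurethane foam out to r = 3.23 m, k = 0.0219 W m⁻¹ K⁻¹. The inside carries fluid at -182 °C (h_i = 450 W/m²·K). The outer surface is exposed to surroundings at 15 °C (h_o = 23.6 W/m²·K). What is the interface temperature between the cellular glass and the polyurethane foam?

Treat each layer as a resistance in series:
  R_conv,in = 1/(4πr²h) = 1/(4π·1.93²·450) = 4.747×10^-5 K/W
  R_nickel alloy = (1/1.93 − 1/1.97)/(4πk) = 0.01052/(4π·12.2) = 6.862×10^-5 K/W
  R_aerogel blanket = (1/1.97 − 1/2.29)/(4πk) = 0.07093/(4π·0.0138) = 0.4090 K/W
  R_cellular glass = (1/2.29 − 1/2.86)/(4πk) = 0.08703/(4π·0.0583) = 0.1188 K/W
  R_polyurethane foam = (1/2.86 − 1/3.23)/(4πk) = 0.04005/(4π·0.0219) = 0.1455 K/W
  R_conv,out = 1/(4πr²h) = 1/(4π·3.23²·23.6) = 3.232×10^-4 K/W
ΣR = 4.747×10^-5 + 6.862×10^-5 + 0.4090 + 0.1188 + 0.1455 + 3.232×10^-4 = 0.6737 K/W
Q = ΔT/ΣR = (-182 °C − 15 °C)/0.6737 = -292.4 W
From the inner boundary to the cellular glass/polyurethane foam interface, ΣR_partial = 0.5279 K/W.
T_interface = T_in − Q·ΣR_partial = -182 °C − (-292.4)(0.5279) = -27.6 °C

T = -27.6 °C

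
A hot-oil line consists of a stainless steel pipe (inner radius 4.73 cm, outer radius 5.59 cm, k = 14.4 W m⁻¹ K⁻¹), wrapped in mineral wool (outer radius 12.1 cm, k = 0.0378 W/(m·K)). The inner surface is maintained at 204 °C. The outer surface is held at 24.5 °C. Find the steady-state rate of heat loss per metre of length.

Q' = 55.2 W/m

Treat each layer as a resistance in series:
  R'_stainless steel = ln(0.0559/0.0473)/(2πk) = 0.1671/(2π·14.4) = 0.001846 m·K/W
  R'_mineral wool = ln(0.121/0.0559)/(2πk) = 0.7722/(2π·0.0378) = 3.251 m·K/W
ΣR = 0.001846 + 3.251 = 3.253 m·K/W
Q' = ΔT/ΣR = (204 °C − 24.5 °C)/3.253 = 55.2 W/m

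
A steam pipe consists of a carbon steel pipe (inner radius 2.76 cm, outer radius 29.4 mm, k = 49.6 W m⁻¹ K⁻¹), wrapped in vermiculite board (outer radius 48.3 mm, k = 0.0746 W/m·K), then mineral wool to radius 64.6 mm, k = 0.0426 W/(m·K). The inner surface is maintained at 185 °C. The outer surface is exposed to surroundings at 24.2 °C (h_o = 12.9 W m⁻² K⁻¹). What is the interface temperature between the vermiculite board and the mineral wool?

Series thermal resistances, inner to outer:
  R'_carbon steel = ln(0.0294/0.0276)/(2πk) = 0.06318/(2π·49.6) = 2.027×10^-4 m·K/W
  R'_vermiculite board = ln(0.0483/0.0294)/(2πk) = 0.4964/(2π·0.0746) = 1.059 m·K/W
  R'_mineral wool = ln(0.0646/0.0483)/(2πk) = 0.2908/(2π·0.0426) = 1.086 m·K/W
  R'_conv,out = 1/(2πr h) = 1/(2π·0.0646·12.9) = 0.1910 m·K/W
ΣR = 2.027×10^-4 + 1.059 + 1.086 + 0.1910 = 2.336 m·K/W
Q' = ΔT/ΣR = (185 °C − 24.2 °C)/2.336 = 68.84 W/m
From the inner boundary to the vermiculite board/mineral wool interface, ΣR_partial = 1.059 m·K/W.
T_interface = T_in − Q'·ΣR_partial = 185 °C − (68.84)(1.059) = 112 °C

T = 112 °C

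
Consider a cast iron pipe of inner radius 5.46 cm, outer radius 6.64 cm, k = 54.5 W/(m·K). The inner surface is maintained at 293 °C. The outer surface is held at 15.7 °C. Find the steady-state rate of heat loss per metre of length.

Q' = 485 kW/m

Q' = 2πk·ΔT/ln(r₂/r₁) = 2π × 54.5 × 277.3 / ln(0.0664/0.0546) = 4.85×10^5 W/m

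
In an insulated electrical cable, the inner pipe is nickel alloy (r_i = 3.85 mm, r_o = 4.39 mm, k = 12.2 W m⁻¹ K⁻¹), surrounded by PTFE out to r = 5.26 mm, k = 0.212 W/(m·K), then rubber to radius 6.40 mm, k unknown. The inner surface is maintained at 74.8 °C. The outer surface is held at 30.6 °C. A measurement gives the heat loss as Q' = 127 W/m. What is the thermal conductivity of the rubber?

ΣR = ΔT/Q' = |74.8 − 30.6|/127 = 0.3480 m·K/W
Known resistances:
  R'_nickel alloy = ln(0.00439/0.00385)/(2πk) = 0.1313/(2π·12.2) = 0.001712 m·K/W
  R'_PTFE = ln(0.00526/0.00439)/(2πk) = 0.1808/(2π·0.212) = 0.1357 m·K/W
R_rubber = ΣR − ΣR_known = 0.3480 − 0.1374 = 0.2106 m·K/W
ln(r₂/r₁)/(2πk) = 0.2106 ⇒ k = 0.1962/(2π·0.2106) = 0.148 W/m·K

k = 0.148 W/m·K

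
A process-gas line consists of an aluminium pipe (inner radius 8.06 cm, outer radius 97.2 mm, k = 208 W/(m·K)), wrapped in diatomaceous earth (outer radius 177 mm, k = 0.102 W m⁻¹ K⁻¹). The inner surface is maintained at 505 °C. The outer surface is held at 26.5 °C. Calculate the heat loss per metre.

Series thermal resistances, inner to outer:
  R'_aluminium = ln(0.0972/0.0806)/(2πk) = 0.1873/(2π·208) = 1.433×10^-4 m·K/W
  R'_diatomaceous earth = ln(0.177/0.0972)/(2πk) = 0.5994/(2π·0.102) = 0.9352 m·K/W
ΣR = 1.433×10^-4 + 0.9352 = 0.9353 m·K/W
Q' = ΔT/ΣR = (505 °C − 26.5 °C)/0.9353 = 512 W/m

Q' = 512 W/m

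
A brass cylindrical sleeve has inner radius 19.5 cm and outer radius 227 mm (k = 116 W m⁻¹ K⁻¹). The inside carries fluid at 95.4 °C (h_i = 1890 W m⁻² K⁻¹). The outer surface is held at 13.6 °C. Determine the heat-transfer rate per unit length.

Resistance network (inner→outer):
  R'_conv,in = 1/(2πr h) = 1/(2π·0.195·1890) = 4.318×10^-4 m·K/W
  R'_brass = ln(0.227/0.195)/(2πk) = 0.1520/(2π·116) = 2.085×10^-4 m·K/W
ΣR = 4.318×10^-4 + 2.085×10^-4 = 6.403×10^-4 m·K/W
Q' = ΔT/ΣR = (95.4 °C − 13.6 °C)/6.403×10^-4 = 1.28×10^5 W/m

Q' = 128 kW/m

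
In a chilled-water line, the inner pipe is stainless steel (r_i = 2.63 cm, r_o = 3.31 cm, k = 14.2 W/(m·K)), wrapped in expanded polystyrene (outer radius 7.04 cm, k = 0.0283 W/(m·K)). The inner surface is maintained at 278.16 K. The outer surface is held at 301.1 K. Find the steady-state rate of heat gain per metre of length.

Q' = 5.40 W/m

Resistance network (inner→outer):
  R'_stainless steel = ln(0.0331/0.0263)/(2πk) = 0.2300/(2π·14.2) = 0.002577 m·K/W
  R'_expanded polystyrene = ln(0.0704/0.0331)/(2πk) = 0.7547/(2π·0.0283) = 4.244 m·K/W
ΣR = 0.002577 + 4.244 = 4.247 m·K/W
Q' = ΔT/ΣR = (278.16 K − 301.1 K)/4.247 = -5.40 W/m
(Negative Q' ⇒ heat flows inward; heat gain = 5.40 W/m.)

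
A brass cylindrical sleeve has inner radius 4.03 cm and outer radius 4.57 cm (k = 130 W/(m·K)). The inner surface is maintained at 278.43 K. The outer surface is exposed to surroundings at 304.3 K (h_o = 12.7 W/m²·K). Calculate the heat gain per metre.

Resistance network (inner→outer):
  R'_brass = ln(0.0457/0.0403)/(2πk) = 0.1257/(2π·130) = 1.539×10^-4 m·K/W
  R'_conv,out = 1/(2πr h) = 1/(2π·0.0457·12.7) = 0.2742 m·K/W
ΣR = 1.539×10^-4 + 0.2742 = 0.2744 m·K/W
Q' = ΔT/ΣR = (278.43 K − 304.3 K)/0.2744 = -94.3 W/m
(Negative Q' ⇒ heat flows inward; heat gain = 94.3 W/m.)

Q' = 94.3 W/m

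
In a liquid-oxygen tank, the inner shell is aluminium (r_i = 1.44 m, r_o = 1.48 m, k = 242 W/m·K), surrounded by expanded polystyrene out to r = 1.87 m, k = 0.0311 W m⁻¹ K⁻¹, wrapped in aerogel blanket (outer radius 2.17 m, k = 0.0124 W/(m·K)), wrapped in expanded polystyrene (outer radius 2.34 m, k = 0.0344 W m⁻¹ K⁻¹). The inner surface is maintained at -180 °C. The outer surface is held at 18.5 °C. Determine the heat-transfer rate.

Treat each layer as a resistance in series:
  R_aluminium = (1/1.44 − 1/1.48)/(4πk) = 0.01877/(4π·242) = 6.172×10^-6 K/W
  R_expanded polystyrene = (1/1.48 − 1/1.87)/(4πk) = 0.1409/(4π·0.0311) = 0.3606 K/W
  R_aerogel blanket = (1/1.87 − 1/2.17)/(4πk) = 0.07393/(4π·0.0124) = 0.4744 K/W
  R_expanded polystyrene = (1/2.17 − 1/2.34)/(4πk) = 0.03348/(4π·0.0344) = 0.07745 K/W
ΣR = 6.172×10^-6 + 0.3606 + 0.4744 + 0.07745 = 0.9125 K/W
Q = ΔT/ΣR = (-180 °C − 18.5 °C)/0.9125 = -218 W
(Negative Q ⇒ heat flows inward; heat gain = 218 W.)

Q = 218 W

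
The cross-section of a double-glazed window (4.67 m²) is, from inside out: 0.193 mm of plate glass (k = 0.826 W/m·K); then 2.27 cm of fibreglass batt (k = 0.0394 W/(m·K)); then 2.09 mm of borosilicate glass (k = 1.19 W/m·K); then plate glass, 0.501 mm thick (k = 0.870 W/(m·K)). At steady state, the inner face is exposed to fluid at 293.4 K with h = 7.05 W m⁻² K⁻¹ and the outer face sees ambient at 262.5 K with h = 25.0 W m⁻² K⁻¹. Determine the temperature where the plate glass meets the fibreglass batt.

Resistance network (inner→outer):
  R_conv,in = 1/(hA) = 1/(7.05·4.67) = 0.03037 K/W
  R_plate glass = L/(kA) = 1.93×10^-4/(0.826·4.67) = 5.003×10^-5 K/W
  R_fibreglass batt = L/(kA) = 0.0227/(0.0394·4.67) = 0.1234 K/W
  R_borosilicate glass = L/(kA) = 0.00209/(1.19·4.67) = 3.761×10^-4 K/W
  R_plate glass = L/(kA) = 5.01×10^-4/(0.870·4.67) = 1.233×10^-4 K/W
  R_conv,out = 1/(hA) = 1/(25.0·4.67) = 0.008565 K/W
ΣR = 0.03037 + 5.003×10^-5 + 0.1234 + 3.761×10^-4 + 1.233×10^-4 + 0.008565 = 0.1629 K/W
Q = ΔT/ΣR = (293.4 K − 262.5 K)/0.1629 = 189.7 W
From the inner boundary to the plate glass/fibreglass batt interface, ΣR_partial = 0.03042 K/W.
T_interface = T_in − Q·ΣR_partial = 293.4 K − (189.7)(0.03042) = 287.6 K

T = 287.6 K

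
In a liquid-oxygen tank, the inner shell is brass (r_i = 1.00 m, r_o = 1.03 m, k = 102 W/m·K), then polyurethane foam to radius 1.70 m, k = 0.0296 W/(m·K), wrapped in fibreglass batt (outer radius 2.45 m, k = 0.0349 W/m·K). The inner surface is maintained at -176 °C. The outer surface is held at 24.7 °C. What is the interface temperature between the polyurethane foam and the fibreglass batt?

T = -32.6 °C

Series thermal resistances, inner to outer:
  R_brass = (1/1.00 − 1/1.03)/(4πk) = 0.02913/(4π·102) = 2.272×10^-5 K/W
  R_polyurethane foam = (1/1.03 − 1/1.70)/(4πk) = 0.3826/(4π·0.0296) = 1.029 K/W
  R_fibreglass batt = (1/1.70 − 1/2.45)/(4πk) = 0.1801/(4π·0.0349) = 0.4106 K/W
ΣR = 2.272×10^-5 + 1.029 + 0.4106 = 1.440 K/W
Q = ΔT/ΣR = (-176 °C − 24.7 °C)/1.440 = -139.4 W
From the inner boundary to the polyurethane foam/fibreglass batt interface, ΣR_partial = 1.029 K/W.
T_interface = T_in − Q·ΣR_partial = -176 °C − (-139.4)(1.029) = -32.6 °C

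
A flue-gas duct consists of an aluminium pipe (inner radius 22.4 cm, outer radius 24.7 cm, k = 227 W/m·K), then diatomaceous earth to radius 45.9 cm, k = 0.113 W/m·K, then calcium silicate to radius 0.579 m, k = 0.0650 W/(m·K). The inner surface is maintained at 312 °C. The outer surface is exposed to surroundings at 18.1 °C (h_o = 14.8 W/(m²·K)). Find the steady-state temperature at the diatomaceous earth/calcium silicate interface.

T = 136 °C

Treat each layer as a resistance in series:
  R'_aluminium = ln(0.247/0.224)/(2πk) = 0.09774/(2π·227) = 6.853×10^-5 m·K/W
  R'_diatomaceous earth = ln(0.459/0.247)/(2πk) = 0.6197/(2π·0.113) = 0.8728 m·K/W
  R'_calcium silicate = ln(0.579/0.459)/(2πk) = 0.2323/(2π·0.0650) = 0.5687 m·K/W
  R'_conv,out = 1/(2πr h) = 1/(2π·0.579·14.8) = 0.01857 m·K/W
ΣR = 6.853×10^-5 + 0.8728 + 0.5687 + 0.01857 = 1.460 m·K/W
Q' = ΔT/ΣR = (312 °C − 18.1 °C)/1.460 = 201.3 W/m
From the inner boundary to the diatomaceous earth/calcium silicate interface, ΣR_partial = 0.8729 m·K/W.
T_interface = T_in − Q'·ΣR_partial = 312 °C − (201.3)(0.8729) = 136 °C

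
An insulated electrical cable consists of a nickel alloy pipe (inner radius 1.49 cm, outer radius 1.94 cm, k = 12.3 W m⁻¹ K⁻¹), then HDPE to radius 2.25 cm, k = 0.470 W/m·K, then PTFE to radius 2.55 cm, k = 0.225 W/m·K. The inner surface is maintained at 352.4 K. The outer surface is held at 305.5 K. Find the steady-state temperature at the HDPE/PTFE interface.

Treat each layer as a resistance in series:
  R'_nickel alloy = ln(0.0194/0.0149)/(2πk) = 0.2639/(2π·12.3) = 0.003415 m·K/W
  R'_HDPE = ln(0.0225/0.0194)/(2πk) = 0.1482/(2π·0.470) = 0.05020 m·K/W
  R'_PTFE = ln(0.0255/0.0225)/(2πk) = 0.1252/(2π·0.225) = 0.08853 m·K/W
ΣR = 0.003415 + 0.05020 + 0.08853 = 0.1421 m·K/W
Q' = ΔT/ΣR = (352.4 K − 305.5 K)/0.1421 = 330.0 W/m
From the inner boundary to the HDPE/PTFE interface, ΣR_partial = 0.05362 m·K/W.
T_interface = T_in − Q'·ΣR_partial = 352.4 K − (330.0)(0.05362) = 334.7 K

T = 334.7 K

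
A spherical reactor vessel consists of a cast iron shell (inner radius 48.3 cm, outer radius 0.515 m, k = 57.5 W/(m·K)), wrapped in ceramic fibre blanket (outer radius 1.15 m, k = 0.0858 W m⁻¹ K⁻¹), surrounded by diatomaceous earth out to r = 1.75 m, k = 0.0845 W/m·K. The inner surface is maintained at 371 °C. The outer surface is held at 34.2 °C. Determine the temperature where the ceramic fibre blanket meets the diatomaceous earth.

T = 108 °C

Series thermal resistances, inner to outer:
  R_cast iron = (1/0.483 − 1/0.515)/(4πk) = 0.1286/(4π·57.5) = 1.780×10^-4 K/W
  R_ceramic fibre blanket = (1/0.515 − 1/1.15)/(4πk) = 1.072/(4π·0.0858) = 0.9944 K/W
  R_diatomaceous earth = (1/1.15 − 1/1.75)/(4πk) = 0.2981/(4π·0.0845) = 0.2808 K/W
ΣR = 1.780×10^-4 + 0.9944 + 0.2808 = 1.275 K/W
Q = ΔT/ΣR = (371 °C − 34.2 °C)/1.275 = 264.2 W
From the inner boundary to the ceramic fibre blanket/diatomaceous earth interface, ΣR_partial = 0.9946 K/W.
T_interface = T_in − Q·ΣR_partial = 371 °C − (264.2)(0.9946) = 108 °C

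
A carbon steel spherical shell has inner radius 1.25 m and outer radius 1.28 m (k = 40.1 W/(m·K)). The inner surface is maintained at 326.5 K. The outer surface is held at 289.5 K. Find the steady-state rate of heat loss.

Q = 994 kW

Q = 4πk·ΔT/(1/r₁ − 1/r₂) = 4π × 40.1 × 37 / (1/1.25 − 1/1.28) = 9.94×10^5 W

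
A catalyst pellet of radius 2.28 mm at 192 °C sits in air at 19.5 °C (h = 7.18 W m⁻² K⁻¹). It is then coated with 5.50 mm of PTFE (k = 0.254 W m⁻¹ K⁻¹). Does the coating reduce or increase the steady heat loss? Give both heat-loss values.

Critical radius for a sphere: r_cr = 2k/h = 0.0708 m = 7.08 cm.
Outer radius after coating: r₂ = 0.00228 + 0.00550 = 0.00778 m.
Since r₁ < r_cr and r₂ ≤ r_cr, the coating moves toward the maximum at r_cr — heat loss rises.
Bare: R = 1/(4πr₁²h) = 2132 K/W; Q = 172.5/2132 = 0.0809 W.
Coated: R = R_cond + R_conv = 280.2 K/W; Q = 172.5/280.2 = 0.616 W.

increases: 0.0809 → 0.616 W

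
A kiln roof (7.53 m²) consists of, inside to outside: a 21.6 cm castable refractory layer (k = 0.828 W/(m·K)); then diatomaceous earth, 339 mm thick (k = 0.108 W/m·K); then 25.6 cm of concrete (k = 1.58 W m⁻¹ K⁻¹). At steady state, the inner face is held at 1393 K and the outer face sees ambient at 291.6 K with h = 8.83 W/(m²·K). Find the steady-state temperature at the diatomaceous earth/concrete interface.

Series thermal resistances, inner to outer:
  R_castable refractory = L/(kA) = 0.216/(0.828·7.53) = 0.03464 K/W
  R_diatomaceous earth = L/(kA) = 0.339/(0.108·7.53) = 0.4169 K/W
  R_concrete = L/(kA) = 0.256/(1.58·7.53) = 0.02152 K/W
  R_conv,out = 1/(hA) = 1/(8.83·7.53) = 0.01504 K/W
ΣR = 0.03464 + 0.4169 + 0.02152 + 0.01504 = 0.4881 K/W
Q = ΔT/ΣR = (1393 K − 291.6 K)/0.4881 = 2257 W
From the inner boundary to the diatomaceous earth/concrete interface, ΣR_partial = 0.4515 K/W.
T_interface = T_in − Q·ΣR_partial = 1393 K − (2257)(0.4515) = 374 K

T = 374 K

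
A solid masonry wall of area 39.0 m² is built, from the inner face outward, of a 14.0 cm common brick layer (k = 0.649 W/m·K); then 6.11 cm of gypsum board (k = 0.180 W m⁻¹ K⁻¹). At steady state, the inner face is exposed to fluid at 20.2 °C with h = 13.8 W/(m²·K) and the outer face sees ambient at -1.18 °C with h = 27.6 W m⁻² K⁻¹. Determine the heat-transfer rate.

Resistance network (inner→outer):
  R_conv,in = 1/(hA) = 1/(13.8·39.0) = 0.001858 K/W
  R_common brick = L/(kA) = 0.140/(0.649·39.0) = 0.005531 K/W
  R_gypsum board = L/(kA) = 0.0611/(0.180·39.0) = 0.008704 K/W
  R_conv,out = 1/(hA) = 1/(27.6·39.0) = 9.290×10^-4 K/W
ΣR = 0.001858 + 0.005531 + 0.008704 + 9.290×10^-4 = 0.01702 K/W
Q = ΔT/ΣR = (20.2 °C − -1.18 °C)/0.01702 = 1260 W

Q = 1260 W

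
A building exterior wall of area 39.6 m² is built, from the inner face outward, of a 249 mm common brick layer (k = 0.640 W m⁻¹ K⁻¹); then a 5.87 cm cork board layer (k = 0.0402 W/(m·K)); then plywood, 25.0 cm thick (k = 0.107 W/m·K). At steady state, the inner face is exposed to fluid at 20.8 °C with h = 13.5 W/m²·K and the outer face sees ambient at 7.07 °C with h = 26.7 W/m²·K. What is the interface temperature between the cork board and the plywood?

T = 14.7 °C

Resistance network (inner→outer):
  R_conv,in = 1/(hA) = 1/(13.5·39.6) = 0.001871 K/W
  R_common brick = L/(kA) = 0.249/(0.640·39.6) = 0.009825 K/W
  R_cork board = L/(kA) = 0.0587/(0.0402·39.6) = 0.03687 K/W
  R_plywood = L/(kA) = 0.250/(0.107·39.6) = 0.05900 K/W
  R_conv,out = 1/(hA) = 1/(26.7·39.6) = 9.458×10^-4 K/W
ΣR = 0.001871 + 0.009825 + 0.03687 + 0.05900 + 9.458×10^-4 = 0.1085 K/W
Q = ΔT/ΣR = (20.8 °C − 7.07 °C)/0.1085 = 126.5 W
From the inner boundary to the cork board/plywood interface, ΣR_partial = 0.04857 K/W.
T_interface = T_in − Q·ΣR_partial = 20.8 °C − (126.5)(0.04857) = 14.7 °C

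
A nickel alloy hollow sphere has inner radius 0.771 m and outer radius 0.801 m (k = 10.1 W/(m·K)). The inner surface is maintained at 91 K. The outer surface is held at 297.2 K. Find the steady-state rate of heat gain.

Q = 4πk·ΔT/(1/r₁ − 1/r₂) = 4π × 10.1 × 206.2 / (1/0.771 − 1/0.801) = 5.39×10^5 W

Q = 539 kW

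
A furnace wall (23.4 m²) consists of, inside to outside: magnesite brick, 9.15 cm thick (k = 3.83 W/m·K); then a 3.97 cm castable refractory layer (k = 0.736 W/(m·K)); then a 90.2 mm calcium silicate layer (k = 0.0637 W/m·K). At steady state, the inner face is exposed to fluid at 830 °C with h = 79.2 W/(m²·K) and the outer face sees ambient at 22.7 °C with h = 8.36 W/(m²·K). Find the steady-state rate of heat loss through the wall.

Series thermal resistances, inner to outer:
  R_conv,in = 1/(hA) = 1/(79.2·23.4) = 5.396×10^-4 K/W
  R_magnesite brick = L/(kA) = 0.0915/(3.83·23.4) = 0.001021 K/W
  R_castable refractory = L/(kA) = 0.0397/(0.736·23.4) = 0.002305 K/W
  R_calcium silicate = L/(kA) = 0.0902/(0.0637·23.4) = 0.06051 K/W
  R_conv,out = 1/(hA) = 1/(8.36·23.4) = 0.005112 K/W
ΣR = 5.396×10^-4 + 0.001021 + 0.002305 + 0.06051 + 0.005112 = 0.06949 K/W
Q = ΔT/ΣR = (830 °C − 22.7 °C)/0.06949 = 11600 W

Q = 11.6 kW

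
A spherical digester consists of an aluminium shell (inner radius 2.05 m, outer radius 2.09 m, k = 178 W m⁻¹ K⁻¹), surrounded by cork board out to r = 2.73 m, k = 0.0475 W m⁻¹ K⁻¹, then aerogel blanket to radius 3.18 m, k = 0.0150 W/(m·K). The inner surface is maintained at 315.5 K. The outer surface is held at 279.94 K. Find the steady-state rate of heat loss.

Treat each layer as a resistance in series:
  R_aluminium = (1/2.05 − 1/2.09)/(4πk) = 0.009336/(4π·178) = 4.174×10^-6 K/W
  R_cork board = (1/2.09 − 1/2.73)/(4πk) = 0.1122/(4π·0.0475) = 0.1879 K/W
  R_aerogel blanket = (1/2.73 − 1/3.18)/(4πk) = 0.05183/(4π·0.0150) = 0.2750 K/W
ΣR = 4.174×10^-6 + 0.1879 + 0.2750 = 0.4629 K/W
Q = ΔT/ΣR = (315.5 K − 279.94 K)/0.4629 = 76.8 W

Q = 76.8 W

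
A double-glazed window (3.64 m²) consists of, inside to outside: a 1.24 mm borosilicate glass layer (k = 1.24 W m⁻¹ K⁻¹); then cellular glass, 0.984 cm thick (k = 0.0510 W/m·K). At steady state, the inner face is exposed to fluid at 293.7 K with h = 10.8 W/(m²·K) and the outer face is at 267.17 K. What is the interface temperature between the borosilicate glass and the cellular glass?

Series thermal resistances, inner to outer:
  R_conv,in = 1/(hA) = 1/(10.8·3.64) = 0.02544 K/W
  R_borosilicate glass = L/(kA) = 0.00124/(1.24·3.64) = 2.747×10^-4 K/W
  R_cellular glass = L/(kA) = 0.00984/(0.0510·3.64) = 0.05301 K/W
ΣR = 0.02544 + 2.747×10^-4 + 0.05301 = 0.07872 K/W
Q = ΔT/ΣR = (293.7 K − 267.17 K)/0.07872 = 337.0 W
From the inner boundary to the borosilicate glass/cellular glass interface, ΣR_partial = 0.02571 K/W.
T_interface = T_in − Q·ΣR_partial = 293.7 K − (337.0)(0.02571) = 285.0 K

T = 285.0 K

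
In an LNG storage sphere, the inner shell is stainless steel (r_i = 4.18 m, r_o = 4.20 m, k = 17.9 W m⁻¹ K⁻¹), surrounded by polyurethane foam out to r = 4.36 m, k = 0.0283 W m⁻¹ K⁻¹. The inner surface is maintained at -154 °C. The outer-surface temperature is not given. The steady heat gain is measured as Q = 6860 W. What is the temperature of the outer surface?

T_out = 14.6 °C

Sum the resistances:
  R_stainless steel = (1/4.18 − 1/4.20)/(4πk) = 0.001139/(4π·17.9) = 5.065×10^-6 K/W
  R_polyurethane foam = (1/4.20 − 1/4.36)/(4πk) = 0.008737/(4π·0.0283) = 0.02457 K/W
ΣR = 0.02457 K/W
ΔT = Q·ΣR = 6860 × 0.02457 = 168.6 K
Heat flows inward, so T_out = T_in + ΔT = -154 + 168.6 = 14.6 °C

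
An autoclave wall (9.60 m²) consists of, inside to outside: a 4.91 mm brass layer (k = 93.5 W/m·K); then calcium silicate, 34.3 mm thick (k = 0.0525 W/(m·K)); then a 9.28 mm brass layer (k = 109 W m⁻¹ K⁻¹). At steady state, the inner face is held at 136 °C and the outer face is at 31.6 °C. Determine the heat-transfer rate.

Q = 1530 W

Resistance network (inner→outer):
  R_brass = L/(kA) = 0.00491/(93.5·9.60) = 5.470×10^-6 K/W
  R_calcium silicate = L/(kA) = 0.0343/(0.0525·9.60) = 0.06806 K/W
  R_brass = L/(kA) = 0.00928/(109·9.60) = 8.869×10^-6 K/W
ΣR = 5.470×10^-6 + 0.06806 + 8.869×10^-6 = 0.06807 K/W
Q = ΔT/ΣR = (136 °C − 31.6 °C)/0.06807 = 1530 W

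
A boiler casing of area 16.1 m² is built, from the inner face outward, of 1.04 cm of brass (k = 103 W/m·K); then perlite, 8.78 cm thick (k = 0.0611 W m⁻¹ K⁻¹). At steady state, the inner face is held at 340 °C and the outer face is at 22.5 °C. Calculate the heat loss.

Q = 3560 W

Resistance network (inner→outer):
  R_brass = L/(kA) = 0.0104/(103·16.1) = 6.271×10^-6 K/W
  R_perlite = L/(kA) = 0.0878/(0.0611·16.1) = 0.08925 K/W
ΣR = 6.271×10^-6 + 0.08925 = 0.08926 K/W
Q = ΔT/ΣR = (340 °C − 22.5 °C)/0.08926 = 3560 W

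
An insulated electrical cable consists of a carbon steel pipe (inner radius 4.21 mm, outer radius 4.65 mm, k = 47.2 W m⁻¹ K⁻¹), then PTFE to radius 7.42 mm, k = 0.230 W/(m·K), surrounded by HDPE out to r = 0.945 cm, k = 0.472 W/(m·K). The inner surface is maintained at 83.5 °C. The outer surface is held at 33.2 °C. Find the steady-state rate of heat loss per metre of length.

Series thermal resistances, inner to outer:
  R'_carbon steel = ln(0.00465/0.00421)/(2πk) = 0.09940/(2π·47.2) = 3.352×10^-4 m·K/W
  R'_PTFE = ln(0.00742/0.00465)/(2πk) = 0.4673/(2π·0.230) = 0.3234 m·K/W
  R'_HDPE = ln(0.00945/0.00742)/(2πk) = 0.2418/(2π·0.472) = 0.08155 m·K/W
ΣR = 3.352×10^-4 + 0.3234 + 0.08155 = 0.4053 m·K/W
Q' = ΔT/ΣR = (83.5 °C − 33.2 °C)/0.4053 = 124 W/m

Q' = 124 W/m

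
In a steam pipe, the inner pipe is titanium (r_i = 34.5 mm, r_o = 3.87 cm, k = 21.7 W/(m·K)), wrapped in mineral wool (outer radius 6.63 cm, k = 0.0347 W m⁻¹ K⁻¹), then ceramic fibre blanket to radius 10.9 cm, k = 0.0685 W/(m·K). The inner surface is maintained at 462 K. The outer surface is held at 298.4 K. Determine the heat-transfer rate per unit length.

Resistance network (inner→outer):
  R'_titanium = ln(0.0387/0.0345)/(2πk) = 0.1149/(2π·21.7) = 8.426×10^-4 m·K/W
  R'_mineral wool = ln(0.0663/0.0387)/(2πk) = 0.5384/(2π·0.0347) = 2.469 m·K/W
  R'_ceramic fibre blanket = ln(0.109/0.0663)/(2πk) = 0.4972/(2π·0.0685) = 1.155 m·K/W
ΣR = 8.426×10^-4 + 2.469 + 1.155 = 3.625 m·K/W
Q' = ΔT/ΣR = (462 K − 298.4 K)/3.625 = 45.1 W/m

Q' = 45.1 W/m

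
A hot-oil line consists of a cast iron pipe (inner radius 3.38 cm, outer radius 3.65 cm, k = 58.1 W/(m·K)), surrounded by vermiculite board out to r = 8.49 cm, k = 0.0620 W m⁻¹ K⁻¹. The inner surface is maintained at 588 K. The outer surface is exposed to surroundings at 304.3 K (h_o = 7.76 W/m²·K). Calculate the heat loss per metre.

Q' = 118 W/m

Resistance network (inner→outer):
  R'_cast iron = ln(0.0365/0.0338)/(2πk) = 0.07685/(2π·58.1) = 2.105×10^-4 m·K/W
  R'_vermiculite board = ln(0.0849/0.0365)/(2πk) = 0.8442/(2π·0.0620) = 2.167 m·K/W
  R'_conv,out = 1/(2πr h) = 1/(2π·0.0849·7.76) = 0.2416 m·K/W
ΣR = 2.105×10^-4 + 2.167 + 0.2416 = 2.409 m·K/W
Q' = ΔT/ΣR = (588 K − 304.3 K)/2.409 = 118 W/m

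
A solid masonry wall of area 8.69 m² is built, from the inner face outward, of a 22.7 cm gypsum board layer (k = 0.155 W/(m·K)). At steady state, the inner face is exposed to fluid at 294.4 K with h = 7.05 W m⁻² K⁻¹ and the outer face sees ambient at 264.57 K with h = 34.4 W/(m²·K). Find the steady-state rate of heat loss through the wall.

Q = 159 W

Resistance network (inner→outer):
  R_conv,in = 1/(hA) = 1/(7.05·8.69) = 0.01632 K/W
  R_gypsum board = L/(kA) = 0.227/(0.155·8.69) = 0.1685 K/W
  R_conv,out = 1/(hA) = 1/(34.4·8.69) = 0.003345 K/W
ΣR = 0.01632 + 0.1685 + 0.003345 = 0.1882 K/W
Q = ΔT/ΣR = (294.4 K − 264.57 K)/0.1882 = 159 W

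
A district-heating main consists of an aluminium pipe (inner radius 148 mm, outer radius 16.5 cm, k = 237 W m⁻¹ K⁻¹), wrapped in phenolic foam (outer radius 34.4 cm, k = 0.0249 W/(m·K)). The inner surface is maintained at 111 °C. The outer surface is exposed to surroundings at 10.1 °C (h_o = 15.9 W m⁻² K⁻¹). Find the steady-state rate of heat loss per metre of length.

Resistance network (inner→outer):
  R'_aluminium = ln(0.165/0.148)/(2πk) = 0.1087/(2π·237) = 7.302×10^-5 m·K/W
  R'_phenolic foam = ln(0.344/0.165)/(2πk) = 0.7347/(2π·0.0249) = 4.696 m·K/W
  R'_conv,out = 1/(2πr h) = 1/(2π·0.344·15.9) = 0.02910 m·K/W
ΣR = 7.302×10^-5 + 4.696 + 0.02910 = 4.725 m·K/W
Q' = ΔT/ΣR = (111 °C − 10.1 °C)/4.725 = 21.4 W/m

Q' = 21.4 W/m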